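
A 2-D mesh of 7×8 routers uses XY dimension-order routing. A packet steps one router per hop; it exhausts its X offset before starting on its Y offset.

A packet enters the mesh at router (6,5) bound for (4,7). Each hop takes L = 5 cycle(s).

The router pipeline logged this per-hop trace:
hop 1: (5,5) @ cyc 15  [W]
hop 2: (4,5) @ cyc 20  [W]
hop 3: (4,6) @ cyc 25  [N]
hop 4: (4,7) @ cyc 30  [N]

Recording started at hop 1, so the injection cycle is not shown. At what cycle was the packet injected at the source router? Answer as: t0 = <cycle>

t0 = 10

At hop 1 the cycle is 15; in general cyc_k = t0 + kL.
Subtract one hop: t0 = 15 − 5 = 10.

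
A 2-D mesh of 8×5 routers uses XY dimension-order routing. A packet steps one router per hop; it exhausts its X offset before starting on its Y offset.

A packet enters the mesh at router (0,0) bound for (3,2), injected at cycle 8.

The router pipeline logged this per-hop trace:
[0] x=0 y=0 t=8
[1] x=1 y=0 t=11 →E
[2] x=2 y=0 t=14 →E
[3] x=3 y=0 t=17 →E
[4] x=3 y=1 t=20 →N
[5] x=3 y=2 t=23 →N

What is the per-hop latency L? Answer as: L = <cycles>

Δcyc across hop 0→1: 11 − 8 = 3.
One hop costs L cycles, so L = 3.

L = 3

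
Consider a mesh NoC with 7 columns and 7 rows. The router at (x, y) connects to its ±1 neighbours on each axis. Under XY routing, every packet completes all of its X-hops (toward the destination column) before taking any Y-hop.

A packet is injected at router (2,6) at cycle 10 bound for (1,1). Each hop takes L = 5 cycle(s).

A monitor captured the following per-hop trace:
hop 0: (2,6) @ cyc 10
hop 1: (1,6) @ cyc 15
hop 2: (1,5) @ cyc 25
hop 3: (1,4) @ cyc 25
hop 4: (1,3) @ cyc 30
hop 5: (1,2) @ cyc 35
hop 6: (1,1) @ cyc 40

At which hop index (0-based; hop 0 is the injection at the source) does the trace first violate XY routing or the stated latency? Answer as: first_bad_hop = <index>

[1] (-1,+0) / 5c ⇒ ok
[2] (+0,-1) / 10c ⇒ BAD: Δcyc=10≠L

first_bad_hop = 2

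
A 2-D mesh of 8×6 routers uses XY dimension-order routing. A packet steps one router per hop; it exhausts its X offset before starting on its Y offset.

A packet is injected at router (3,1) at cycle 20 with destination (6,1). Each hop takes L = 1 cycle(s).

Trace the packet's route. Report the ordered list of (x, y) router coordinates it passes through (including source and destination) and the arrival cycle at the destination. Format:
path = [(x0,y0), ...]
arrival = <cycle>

path = [(3,1), (4,1), (5,1), (6,1)]
arrival = 23

hop 0: (3,1) @ cyc 20
hop 1: (4,1) @ cyc 21  [E]
hop 2: (5,1) @ cyc 22  [E]
hop 3: (6,1) @ cyc 23  [E]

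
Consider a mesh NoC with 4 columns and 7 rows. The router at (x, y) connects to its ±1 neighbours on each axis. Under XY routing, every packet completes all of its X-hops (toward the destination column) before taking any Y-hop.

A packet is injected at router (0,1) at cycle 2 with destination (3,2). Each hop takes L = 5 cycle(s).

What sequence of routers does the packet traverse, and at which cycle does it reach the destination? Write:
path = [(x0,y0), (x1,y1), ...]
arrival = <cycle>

#0 — 0,1 | c2
#1 — 1,1 | c7 | E
#2 — 2,1 | c12 | E
#3 — 3,1 | c17 | E
#4 — 3,2 | c22 | N

path = [(0,1), (1,1), (2,1), (3,1), (3,2)]
arrival = 22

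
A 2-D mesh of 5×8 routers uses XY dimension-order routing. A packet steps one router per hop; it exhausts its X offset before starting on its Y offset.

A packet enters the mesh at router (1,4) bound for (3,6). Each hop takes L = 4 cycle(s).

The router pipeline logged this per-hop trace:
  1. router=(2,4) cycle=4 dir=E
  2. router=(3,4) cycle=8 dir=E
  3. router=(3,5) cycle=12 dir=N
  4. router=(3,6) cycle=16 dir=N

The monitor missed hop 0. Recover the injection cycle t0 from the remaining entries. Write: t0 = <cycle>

At hop 1 the cycle is 4; in general cyc_k = t0 + kL.
So t0 = 4 − 1·4 = 0.

t0 = 0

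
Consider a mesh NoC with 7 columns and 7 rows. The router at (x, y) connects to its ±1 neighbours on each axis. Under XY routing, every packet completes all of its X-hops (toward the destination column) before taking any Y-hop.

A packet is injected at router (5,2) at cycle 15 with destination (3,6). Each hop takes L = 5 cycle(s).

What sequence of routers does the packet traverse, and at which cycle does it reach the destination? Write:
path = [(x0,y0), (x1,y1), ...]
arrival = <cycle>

path = [(5,2), (4,2), (3,2), (3,3), (3,4), (3,5), (3,6)]
arrival = 45

#0 — 5,2 | c15
#1 — 4,2 | c20 | W
#2 — 3,2 | c25 | W
#3 — 3,3 | c30 | N
#4 — 3,4 | c35 | N
#5 — 3,5 | c40 | N
#6 — 3,6 | c45 | N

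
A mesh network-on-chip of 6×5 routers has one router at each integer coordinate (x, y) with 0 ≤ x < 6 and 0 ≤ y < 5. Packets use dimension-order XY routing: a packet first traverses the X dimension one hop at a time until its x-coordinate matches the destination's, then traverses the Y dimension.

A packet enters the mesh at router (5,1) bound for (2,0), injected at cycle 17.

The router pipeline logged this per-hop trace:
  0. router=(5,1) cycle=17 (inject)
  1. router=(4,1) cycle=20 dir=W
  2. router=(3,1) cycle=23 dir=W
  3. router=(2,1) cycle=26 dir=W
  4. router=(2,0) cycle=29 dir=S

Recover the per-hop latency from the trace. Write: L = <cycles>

L = 3

From hop 0 (17) to hop 1 (20): +3 cycles.
That increment is L by definition: L = 3.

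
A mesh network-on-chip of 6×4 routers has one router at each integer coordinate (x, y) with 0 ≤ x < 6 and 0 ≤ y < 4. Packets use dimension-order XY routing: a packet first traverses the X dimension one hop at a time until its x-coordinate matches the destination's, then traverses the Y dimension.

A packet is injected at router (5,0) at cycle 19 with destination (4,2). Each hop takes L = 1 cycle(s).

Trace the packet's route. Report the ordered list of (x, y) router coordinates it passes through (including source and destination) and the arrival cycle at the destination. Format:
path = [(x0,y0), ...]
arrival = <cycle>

hop 0: (5,0) @ cyc 19
hop 1: (4,0) @ cyc 20  [W]
hop 2: (4,1) @ cyc 21  [N]
hop 3: (4,2) @ cyc 22  [N]

path = [(5,0), (4,0), (4,1), (4,2)]
arrival = 22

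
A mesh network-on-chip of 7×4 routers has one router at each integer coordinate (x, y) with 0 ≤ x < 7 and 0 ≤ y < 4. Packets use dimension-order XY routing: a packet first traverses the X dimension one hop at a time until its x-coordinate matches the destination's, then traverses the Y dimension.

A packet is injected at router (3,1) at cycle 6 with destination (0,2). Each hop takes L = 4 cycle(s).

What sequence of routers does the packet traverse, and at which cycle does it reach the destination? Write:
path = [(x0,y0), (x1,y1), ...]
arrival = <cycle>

[0] x=3 y=1 t=6
[1] x=2 y=1 t=10 →W
[2] x=1 y=1 t=14 →W
[3] x=0 y=1 t=18 →W
[4] x=0 y=2 t=22 →N

path = [(3,1), (2,1), (1,1), (0,1), (0,2)]
arrival = 22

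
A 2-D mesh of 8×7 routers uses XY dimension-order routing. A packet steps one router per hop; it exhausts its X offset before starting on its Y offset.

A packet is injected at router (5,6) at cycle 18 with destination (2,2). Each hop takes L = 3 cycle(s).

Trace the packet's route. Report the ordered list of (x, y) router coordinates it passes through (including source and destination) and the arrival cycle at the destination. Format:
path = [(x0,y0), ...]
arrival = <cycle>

src (5,6)  cyc=18
W→(4,6)  cyc=21
W→(3,6)  cyc=24
W→(2,6)  cyc=27
S→(2,5)  cyc=30
S→(2,4)  cyc=33
S→(2,3)  cyc=36
S→(2,2)  cyc=39

path = [(5,6), (4,6), (3,6), (2,6), (2,5), (2,4), (2,3), (2,2)]
arrival = 39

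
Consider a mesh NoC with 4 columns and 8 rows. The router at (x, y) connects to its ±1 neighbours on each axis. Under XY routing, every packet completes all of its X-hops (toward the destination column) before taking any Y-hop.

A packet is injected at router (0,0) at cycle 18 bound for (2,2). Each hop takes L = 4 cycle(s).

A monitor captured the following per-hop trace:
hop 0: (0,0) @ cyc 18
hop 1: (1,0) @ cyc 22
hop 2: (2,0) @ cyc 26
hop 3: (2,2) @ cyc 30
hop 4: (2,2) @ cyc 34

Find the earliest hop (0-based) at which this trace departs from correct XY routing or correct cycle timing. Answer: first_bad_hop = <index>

check 1→ d=(1,0) cyc+4: ok
check 2→ d=(1,0) cyc+4: ok
check 3→ d=(0,2) cyc+4: BAD: non-unit step

first_bad_hop = 3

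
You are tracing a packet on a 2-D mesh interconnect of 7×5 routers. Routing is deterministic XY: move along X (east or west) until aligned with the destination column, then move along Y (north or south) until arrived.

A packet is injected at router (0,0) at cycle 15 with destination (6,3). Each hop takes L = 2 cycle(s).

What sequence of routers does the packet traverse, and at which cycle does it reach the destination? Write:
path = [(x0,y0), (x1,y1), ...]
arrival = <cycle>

  0. router=(0,0) cycle=15 (inject)
  1. router=(1,0) cycle=17 dir=E
  2. router=(2,0) cycle=19 dir=E
  3. router=(3,0) cycle=21 dir=E
  4. router=(4,0) cycle=23 dir=E
  5. router=(5,0) cycle=25 dir=E
  6. router=(6,0) cycle=27 dir=E
  7. router=(6,1) cycle=29 dir=N
  8. router=(6,2) cycle=31 dir=N
  9. router=(6,3) cycle=33 dir=N

path = [(0,0), (1,0), (2,0), (3,0), (4,0), (5,0), (6,0), (6,1), (6,2), (6,3)]
arrival = 33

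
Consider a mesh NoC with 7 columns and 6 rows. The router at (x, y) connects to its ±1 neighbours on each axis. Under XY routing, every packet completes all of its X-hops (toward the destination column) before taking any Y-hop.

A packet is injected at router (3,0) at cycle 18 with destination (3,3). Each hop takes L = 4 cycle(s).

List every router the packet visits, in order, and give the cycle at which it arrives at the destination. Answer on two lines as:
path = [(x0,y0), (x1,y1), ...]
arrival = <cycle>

path = [(3,0), (3,1), (3,2), (3,3)]
arrival = 30

t=18: at (3,0)
t=22: at (3,1) after N
t=26: at (3,2) after N
t=30: at (3,3) after N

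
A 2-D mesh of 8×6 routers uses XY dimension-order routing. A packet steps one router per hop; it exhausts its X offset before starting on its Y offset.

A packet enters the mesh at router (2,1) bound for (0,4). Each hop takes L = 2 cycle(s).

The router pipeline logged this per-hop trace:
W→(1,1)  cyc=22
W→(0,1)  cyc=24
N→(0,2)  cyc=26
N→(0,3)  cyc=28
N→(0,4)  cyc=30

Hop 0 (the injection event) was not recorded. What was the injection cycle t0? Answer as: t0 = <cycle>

Hop 1 reached at cycle 22; hop k is at t0 + k·L.
Therefore t0 = 22 − L = 20.

t0 = 20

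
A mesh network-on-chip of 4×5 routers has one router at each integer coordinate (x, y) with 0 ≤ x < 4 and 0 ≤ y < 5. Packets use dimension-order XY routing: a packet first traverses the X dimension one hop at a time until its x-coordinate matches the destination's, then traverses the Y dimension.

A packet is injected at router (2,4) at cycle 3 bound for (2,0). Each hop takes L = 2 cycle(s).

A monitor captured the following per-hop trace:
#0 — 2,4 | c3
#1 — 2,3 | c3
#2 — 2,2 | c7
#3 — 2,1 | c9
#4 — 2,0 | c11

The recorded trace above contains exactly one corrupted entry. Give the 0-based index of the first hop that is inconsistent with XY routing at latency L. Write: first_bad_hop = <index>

first_bad_hop = 1

  1: Δx=+0 Δy=-1 Δt=0 [BAD: Δcyc=0≠L]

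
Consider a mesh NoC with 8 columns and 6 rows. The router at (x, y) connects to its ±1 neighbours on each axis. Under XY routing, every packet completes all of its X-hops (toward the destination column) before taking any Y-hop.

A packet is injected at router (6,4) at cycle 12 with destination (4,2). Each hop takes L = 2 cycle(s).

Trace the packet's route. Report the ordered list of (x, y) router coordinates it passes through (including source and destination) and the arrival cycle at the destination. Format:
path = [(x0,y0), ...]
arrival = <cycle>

t=12: at (6,4)
t=14: at (5,4) after W
t=16: at (4,4) after W
t=18: at (4,3) after S
t=20: at (4,2) after S

path = [(6,4), (5,4), (4,4), (4,3), (4,2)]
arrival = 20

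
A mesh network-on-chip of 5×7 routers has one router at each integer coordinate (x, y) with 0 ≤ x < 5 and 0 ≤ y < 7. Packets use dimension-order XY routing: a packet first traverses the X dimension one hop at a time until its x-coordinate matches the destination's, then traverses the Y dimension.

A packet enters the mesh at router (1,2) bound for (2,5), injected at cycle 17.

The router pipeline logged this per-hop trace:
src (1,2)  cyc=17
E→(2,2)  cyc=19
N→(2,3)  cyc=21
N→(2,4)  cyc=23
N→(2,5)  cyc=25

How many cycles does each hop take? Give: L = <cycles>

Δcyc across hop 0→1: 19 − 17 = 2.
That increment is L by definition: L = 2.

L = 2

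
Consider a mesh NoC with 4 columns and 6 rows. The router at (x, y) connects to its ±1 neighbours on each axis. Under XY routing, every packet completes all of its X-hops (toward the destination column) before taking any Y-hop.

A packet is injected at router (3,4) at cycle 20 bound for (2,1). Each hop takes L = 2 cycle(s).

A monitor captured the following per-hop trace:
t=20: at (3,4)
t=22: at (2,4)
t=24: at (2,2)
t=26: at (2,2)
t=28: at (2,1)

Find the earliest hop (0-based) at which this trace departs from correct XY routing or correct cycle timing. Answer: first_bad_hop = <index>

  1: Δx=-1 Δy=+0 Δt=2 [ok]
  2: Δx=+0 Δy=-2 Δt=2 [BAD: non-unit step]

first_bad_hop = 2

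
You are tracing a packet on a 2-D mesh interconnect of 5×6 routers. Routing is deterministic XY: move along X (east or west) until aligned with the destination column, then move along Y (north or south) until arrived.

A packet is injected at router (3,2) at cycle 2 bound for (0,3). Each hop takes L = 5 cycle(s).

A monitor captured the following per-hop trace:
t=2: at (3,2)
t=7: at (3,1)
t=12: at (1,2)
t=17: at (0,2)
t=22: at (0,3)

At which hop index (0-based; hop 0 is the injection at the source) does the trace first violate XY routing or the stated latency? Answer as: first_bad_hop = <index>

[1] (+0,-1) / 5c ⇒ BAD: Y-move but x=3≠0

first_bad_hop = 1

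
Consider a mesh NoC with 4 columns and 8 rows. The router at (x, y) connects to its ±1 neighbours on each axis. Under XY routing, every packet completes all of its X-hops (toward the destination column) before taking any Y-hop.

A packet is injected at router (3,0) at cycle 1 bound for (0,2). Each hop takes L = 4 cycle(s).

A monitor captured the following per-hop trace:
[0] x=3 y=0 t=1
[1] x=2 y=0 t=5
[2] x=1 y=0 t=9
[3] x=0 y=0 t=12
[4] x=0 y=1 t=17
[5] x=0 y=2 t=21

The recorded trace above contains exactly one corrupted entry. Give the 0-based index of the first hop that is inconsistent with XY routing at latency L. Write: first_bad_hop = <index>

first_bad_hop = 3

  1: Δx=-1 Δy=+0 Δt=4 [ok]
  2: Δx=-1 Δy=+0 Δt=4 [ok]
  3: Δx=-1 Δy=+0 Δt=3 [BAD: Δcyc=3≠L]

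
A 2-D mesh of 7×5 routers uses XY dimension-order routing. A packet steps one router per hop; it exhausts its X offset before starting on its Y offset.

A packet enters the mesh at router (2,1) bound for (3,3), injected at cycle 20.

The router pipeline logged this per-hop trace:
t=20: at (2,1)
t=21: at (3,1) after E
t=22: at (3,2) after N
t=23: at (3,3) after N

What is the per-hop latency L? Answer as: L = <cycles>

cyc[1] − cyc[0] = 21 − 20 = 1.
Each hop adds L, hence L = 1.

L = 1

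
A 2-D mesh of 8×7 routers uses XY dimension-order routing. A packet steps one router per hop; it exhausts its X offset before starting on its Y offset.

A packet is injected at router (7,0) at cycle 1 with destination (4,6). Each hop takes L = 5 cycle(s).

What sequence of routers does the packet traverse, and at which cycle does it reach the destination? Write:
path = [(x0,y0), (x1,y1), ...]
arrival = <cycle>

#0 — 7,0 | c1
#1 — 6,0 | c6 | W
#2 — 5,0 | c11 | W
#3 — 4,0 | c16 | W
#4 — 4,1 | c21 | N
#5 — 4,2 | c26 | N
#6 — 4,3 | c31 | N
#7 — 4,4 | c36 | N
#8 — 4,5 | c41 | N
#9 — 4,6 | c46 | N

path = [(7,0), (6,0), (5,0), (4,0), (4,1), (4,2), (4,3), (4,4), (4,5), (4,6)]
arrival = 46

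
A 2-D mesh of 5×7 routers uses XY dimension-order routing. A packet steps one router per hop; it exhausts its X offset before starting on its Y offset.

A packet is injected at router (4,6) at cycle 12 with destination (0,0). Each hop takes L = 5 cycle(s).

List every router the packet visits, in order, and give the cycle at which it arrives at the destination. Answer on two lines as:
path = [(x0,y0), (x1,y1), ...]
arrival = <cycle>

t=12: at (4,6)
t=17: at (3,6) after W
t=22: at (2,6) after W
t=27: at (1,6) after W
t=32: at (0,6) after W
t=37: at (0,5) after S
t=42: at (0,4) after S
t=47: at (0,3) after S
t=52: at (0,2) after S
t=57: at (0,1) after S
t=62: at (0,0) after S

path = [(4,6), (3,6), (2,6), (1,6), (0,6), (0,5), (0,4), (0,3), (0,2), (0,1), (0,0)]
arrival = 62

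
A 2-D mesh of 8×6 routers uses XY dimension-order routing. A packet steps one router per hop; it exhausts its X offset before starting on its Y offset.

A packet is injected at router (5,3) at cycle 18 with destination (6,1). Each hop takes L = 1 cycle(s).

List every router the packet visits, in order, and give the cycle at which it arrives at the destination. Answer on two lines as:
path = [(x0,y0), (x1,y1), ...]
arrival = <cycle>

path = [(5,3), (6,3), (6,2), (6,1)]
arrival = 21

t=18: at (5,3)
t=19: at (6,3) after E
t=20: at (6,2) after S
t=21: at (6,1) after S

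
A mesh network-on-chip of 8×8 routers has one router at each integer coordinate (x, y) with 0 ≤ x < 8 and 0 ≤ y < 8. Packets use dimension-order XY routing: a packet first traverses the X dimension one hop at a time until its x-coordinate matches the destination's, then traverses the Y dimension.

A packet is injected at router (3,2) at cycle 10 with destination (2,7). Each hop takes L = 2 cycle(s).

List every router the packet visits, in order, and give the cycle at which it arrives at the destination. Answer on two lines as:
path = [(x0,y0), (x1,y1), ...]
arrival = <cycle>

t=10: at (3,2)
t=12: at (2,2) after W
t=14: at (2,3) after N
t=16: at (2,4) after N
t=18: at (2,5) after N
t=20: at (2,6) after N
t=22: at (2,7) after N

path = [(3,2), (2,2), (2,3), (2,4), (2,5), (2,6), (2,7)]
arrival = 22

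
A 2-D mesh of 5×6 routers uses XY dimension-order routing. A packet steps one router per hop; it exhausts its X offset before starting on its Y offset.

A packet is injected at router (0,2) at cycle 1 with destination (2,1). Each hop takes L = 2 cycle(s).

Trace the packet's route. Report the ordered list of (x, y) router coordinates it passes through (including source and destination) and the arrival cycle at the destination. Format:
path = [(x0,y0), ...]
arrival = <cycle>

src (0,2)  cyc=1
E→(1,2)  cyc=3
E→(2,2)  cyc=5
S→(2,1)  cyc=7

path = [(0,2), (1,2), (2,2), (2,1)]
arrival = 7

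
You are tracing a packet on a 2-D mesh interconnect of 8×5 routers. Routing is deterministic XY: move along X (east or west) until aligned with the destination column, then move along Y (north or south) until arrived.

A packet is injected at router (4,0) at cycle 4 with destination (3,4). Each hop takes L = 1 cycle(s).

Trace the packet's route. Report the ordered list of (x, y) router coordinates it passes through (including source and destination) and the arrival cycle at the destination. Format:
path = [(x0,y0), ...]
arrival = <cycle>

  0. router=(4,0) cycle=4 (inject)
  1. router=(3,0) cycle=5 dir=W
  2. router=(3,1) cycle=6 dir=N
  3. router=(3,2) cycle=7 dir=N
  4. router=(3,3) cycle=8 dir=N
  5. router=(3,4) cycle=9 dir=N

path = [(4,0), (3,0), (3,1), (3,2), (3,3), (3,4)]
arrival = 9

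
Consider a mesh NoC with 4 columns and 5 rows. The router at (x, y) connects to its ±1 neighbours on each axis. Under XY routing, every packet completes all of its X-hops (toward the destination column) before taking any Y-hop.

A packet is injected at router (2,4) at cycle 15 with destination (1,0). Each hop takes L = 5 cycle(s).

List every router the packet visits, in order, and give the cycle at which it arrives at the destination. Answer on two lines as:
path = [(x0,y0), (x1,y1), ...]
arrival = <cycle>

hop 0: (2,4) @ cyc 15
hop 1: (1,4) @ cyc 20  [W]
hop 2: (1,3) @ cyc 25  [S]
hop 3: (1,2) @ cyc 30  [S]
hop 4: (1,1) @ cyc 35  [S]
hop 5: (1,0) @ cyc 40  [S]

path = [(2,4), (1,4), (1,3), (1,2), (1,1), (1,0)]
arrival = 40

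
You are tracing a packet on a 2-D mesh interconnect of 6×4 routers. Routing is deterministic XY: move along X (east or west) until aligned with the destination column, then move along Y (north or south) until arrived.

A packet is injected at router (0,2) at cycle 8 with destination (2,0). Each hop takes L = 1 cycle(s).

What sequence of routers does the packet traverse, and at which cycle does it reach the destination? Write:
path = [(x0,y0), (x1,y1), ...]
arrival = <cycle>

  0. router=(0,2) cycle=8 (inject)
  1. router=(1,2) cycle=9 dir=E
  2. router=(2,2) cycle=10 dir=E
  3. router=(2,1) cycle=11 dir=S
  4. router=(2,0) cycle=12 dir=S

path = [(0,2), (1,2), (2,2), (2,1), (2,0)]
arrival = 12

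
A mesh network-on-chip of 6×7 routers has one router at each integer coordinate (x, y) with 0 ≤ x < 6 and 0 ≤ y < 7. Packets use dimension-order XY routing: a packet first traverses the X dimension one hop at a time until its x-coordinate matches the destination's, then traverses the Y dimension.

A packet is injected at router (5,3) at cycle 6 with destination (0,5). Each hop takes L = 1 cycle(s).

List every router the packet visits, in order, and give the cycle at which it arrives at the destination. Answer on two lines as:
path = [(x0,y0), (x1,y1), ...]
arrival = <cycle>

path = [(5,3), (4,3), (3,3), (2,3), (1,3), (0,3), (0,4), (0,5)]
arrival = 13

src (5,3)  cyc=6
W→(4,3)  cyc=7
W→(3,3)  cyc=8
W→(2,3)  cyc=9
W→(1,3)  cyc=10
W→(0,3)  cyc=11
N→(0,4)  cyc=12
N→(0,5)  cyc=13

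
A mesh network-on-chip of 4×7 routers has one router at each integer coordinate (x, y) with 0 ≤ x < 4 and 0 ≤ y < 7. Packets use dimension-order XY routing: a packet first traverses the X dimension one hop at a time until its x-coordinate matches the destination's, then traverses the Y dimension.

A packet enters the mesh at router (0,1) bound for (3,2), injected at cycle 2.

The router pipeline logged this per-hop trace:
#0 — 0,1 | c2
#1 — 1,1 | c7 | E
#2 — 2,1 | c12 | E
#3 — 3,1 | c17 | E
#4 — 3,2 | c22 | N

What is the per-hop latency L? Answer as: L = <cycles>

L = 5

From hop 0 (2) to hop 1 (7): +5 cycles.
One hop costs L cycles, so L = 5.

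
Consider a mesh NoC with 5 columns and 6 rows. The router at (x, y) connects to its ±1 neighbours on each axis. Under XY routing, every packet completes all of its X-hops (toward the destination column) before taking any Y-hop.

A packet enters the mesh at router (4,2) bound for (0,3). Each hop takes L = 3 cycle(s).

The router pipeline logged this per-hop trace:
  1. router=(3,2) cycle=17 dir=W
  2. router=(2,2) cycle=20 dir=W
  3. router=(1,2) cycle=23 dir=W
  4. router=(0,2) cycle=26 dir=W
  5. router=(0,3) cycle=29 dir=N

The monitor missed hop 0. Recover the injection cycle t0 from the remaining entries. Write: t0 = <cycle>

t0 = 14

The first recorded entry is hop 1 at cycle 17.
Subtract one hop: t0 = 17 − 3 = 14.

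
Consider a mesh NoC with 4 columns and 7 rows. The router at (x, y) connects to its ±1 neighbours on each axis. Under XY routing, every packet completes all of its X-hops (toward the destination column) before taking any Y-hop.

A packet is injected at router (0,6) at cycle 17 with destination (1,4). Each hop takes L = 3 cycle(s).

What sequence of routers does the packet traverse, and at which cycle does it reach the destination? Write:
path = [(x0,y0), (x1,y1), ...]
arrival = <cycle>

path = [(0,6), (1,6), (1,5), (1,4)]
arrival = 26

hop 0: (0,6) @ cyc 17
hop 1: (1,6) @ cyc 20  [E]
hop 2: (1,5) @ cyc 23  [S]
hop 3: (1,4) @ cyc 26  [S]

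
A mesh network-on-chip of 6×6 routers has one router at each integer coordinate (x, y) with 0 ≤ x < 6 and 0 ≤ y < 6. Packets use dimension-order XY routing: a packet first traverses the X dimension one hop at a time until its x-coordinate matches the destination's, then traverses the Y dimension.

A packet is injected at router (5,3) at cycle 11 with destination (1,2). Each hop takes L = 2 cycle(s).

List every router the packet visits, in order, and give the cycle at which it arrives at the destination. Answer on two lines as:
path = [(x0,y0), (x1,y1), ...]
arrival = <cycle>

t=11: at (5,3)
t=13: at (4,3) after W
t=15: at (3,3) after W
t=17: at (2,3) after W
t=19: at (1,3) after W
t=21: at (1,2) after S

path = [(5,3), (4,3), (3,3), (2,3), (1,3), (1,2)]
arrival = 21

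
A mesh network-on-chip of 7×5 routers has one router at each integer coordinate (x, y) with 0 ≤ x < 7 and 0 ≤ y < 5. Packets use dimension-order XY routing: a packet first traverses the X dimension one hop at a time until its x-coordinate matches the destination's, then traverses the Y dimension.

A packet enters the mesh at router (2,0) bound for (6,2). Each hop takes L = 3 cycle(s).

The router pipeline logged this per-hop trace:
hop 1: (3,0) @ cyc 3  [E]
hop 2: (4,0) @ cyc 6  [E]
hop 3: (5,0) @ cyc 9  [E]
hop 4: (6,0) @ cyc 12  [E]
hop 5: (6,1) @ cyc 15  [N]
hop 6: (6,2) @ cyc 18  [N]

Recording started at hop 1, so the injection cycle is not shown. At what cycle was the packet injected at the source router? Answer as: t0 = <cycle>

At hop 1 the cycle is 3; in general cyc_k = t0 + kL.
Therefore t0 = 3 − L = 0.

t0 = 0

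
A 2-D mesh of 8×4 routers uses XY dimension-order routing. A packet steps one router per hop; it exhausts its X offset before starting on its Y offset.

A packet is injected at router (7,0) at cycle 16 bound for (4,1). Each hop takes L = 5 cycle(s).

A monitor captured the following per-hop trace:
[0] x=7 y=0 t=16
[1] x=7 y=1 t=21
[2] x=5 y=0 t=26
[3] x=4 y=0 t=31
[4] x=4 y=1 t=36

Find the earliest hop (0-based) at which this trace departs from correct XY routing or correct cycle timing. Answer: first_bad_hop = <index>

  1: Δx=+0 Δy=+1 Δt=5 [BAD: Y-move but x=7≠4]

first_bad_hop = 1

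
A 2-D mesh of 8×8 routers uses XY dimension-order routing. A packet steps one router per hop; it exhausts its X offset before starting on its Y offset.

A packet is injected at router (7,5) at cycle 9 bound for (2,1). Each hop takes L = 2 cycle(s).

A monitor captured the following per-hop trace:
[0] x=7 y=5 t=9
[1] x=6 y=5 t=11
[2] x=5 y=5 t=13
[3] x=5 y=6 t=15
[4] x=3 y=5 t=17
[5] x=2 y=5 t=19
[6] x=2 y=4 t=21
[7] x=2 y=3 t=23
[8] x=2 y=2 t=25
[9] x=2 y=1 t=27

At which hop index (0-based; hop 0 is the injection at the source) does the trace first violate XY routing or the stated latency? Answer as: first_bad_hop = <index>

[1] (-1,+0) / 2c ⇒ ok
[2] (-1,+0) / 2c ⇒ ok
[3] (+0,+1) / 2c ⇒ BAD: Y-move but x=5≠2

first_bad_hop = 3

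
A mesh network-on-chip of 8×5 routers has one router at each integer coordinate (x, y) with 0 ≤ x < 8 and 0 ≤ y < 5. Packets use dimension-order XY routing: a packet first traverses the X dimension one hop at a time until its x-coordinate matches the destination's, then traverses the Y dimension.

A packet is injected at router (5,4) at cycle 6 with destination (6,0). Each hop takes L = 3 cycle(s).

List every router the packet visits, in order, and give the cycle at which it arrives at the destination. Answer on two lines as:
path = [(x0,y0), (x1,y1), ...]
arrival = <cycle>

path = [(5,4), (6,4), (6,3), (6,2), (6,1), (6,0)]
arrival = 21

src (5,4)  cyc=6
E→(6,4)  cyc=9
S→(6,3)  cyc=12
S→(6,2)  cyc=15
S→(6,1)  cyc=18
S→(6,0)  cyc=21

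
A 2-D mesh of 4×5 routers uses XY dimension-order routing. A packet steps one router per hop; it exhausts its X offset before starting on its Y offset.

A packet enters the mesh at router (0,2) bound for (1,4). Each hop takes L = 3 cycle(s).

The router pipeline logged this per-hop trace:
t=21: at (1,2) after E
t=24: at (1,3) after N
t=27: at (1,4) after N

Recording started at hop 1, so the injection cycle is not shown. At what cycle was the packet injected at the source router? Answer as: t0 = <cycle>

t0 = 18

The first recorded entry is hop 1 at cycle 21.
Therefore t0 = 21 − L = 18.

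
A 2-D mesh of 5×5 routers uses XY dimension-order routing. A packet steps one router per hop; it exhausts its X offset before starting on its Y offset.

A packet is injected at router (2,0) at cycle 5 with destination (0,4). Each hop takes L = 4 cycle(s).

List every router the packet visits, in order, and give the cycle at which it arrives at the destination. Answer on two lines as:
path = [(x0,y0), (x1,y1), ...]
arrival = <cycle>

t=5: at (2,0)
t=9: at (1,0) after W
t=13: at (0,0) after W
t=17: at (0,1) after N
t=21: at (0,2) after N
t=25: at (0,3) after N
t=29: at (0,4) after N

path = [(2,0), (1,0), (0,0), (0,1), (0,2), (0,3), (0,4)]
arrival = 29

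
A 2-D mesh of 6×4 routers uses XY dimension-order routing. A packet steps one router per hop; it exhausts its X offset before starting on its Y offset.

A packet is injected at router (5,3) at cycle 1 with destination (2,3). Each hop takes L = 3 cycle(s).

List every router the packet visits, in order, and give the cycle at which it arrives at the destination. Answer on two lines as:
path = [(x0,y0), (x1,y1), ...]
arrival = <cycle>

path = [(5,3), (4,3), (3,3), (2,3)]
arrival = 10

  0. router=(5,3) cycle=1 (inject)
  1. router=(4,3) cycle=4 dir=W
  2. router=(3,3) cycle=7 dir=W
  3. router=(2,3) cycle=10 dir=W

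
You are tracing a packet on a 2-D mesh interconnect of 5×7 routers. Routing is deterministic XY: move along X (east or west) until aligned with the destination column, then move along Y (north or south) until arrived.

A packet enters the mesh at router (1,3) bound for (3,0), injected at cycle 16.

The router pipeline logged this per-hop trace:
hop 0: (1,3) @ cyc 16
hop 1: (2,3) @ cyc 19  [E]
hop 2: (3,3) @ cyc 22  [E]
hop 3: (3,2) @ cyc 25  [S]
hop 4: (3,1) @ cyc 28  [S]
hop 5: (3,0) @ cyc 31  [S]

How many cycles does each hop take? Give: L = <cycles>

Between hops 0 and 1 the cycle counter advances 19 − 16 = 3.
That increment is L by definition: L = 3.

L = 3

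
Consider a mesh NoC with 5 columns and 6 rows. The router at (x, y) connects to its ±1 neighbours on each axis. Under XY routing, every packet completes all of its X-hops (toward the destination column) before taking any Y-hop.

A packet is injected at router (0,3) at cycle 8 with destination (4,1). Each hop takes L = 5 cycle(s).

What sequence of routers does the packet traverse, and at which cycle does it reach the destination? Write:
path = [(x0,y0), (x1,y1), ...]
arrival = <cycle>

path = [(0,3), (1,3), (2,3), (3,3), (4,3), (4,2), (4,1)]
arrival = 38

hop 0: (0,3) @ cyc 8
hop 1: (1,3) @ cyc 13  [E]
hop 2: (2,3) @ cyc 18  [E]
hop 3: (3,3) @ cyc 23  [E]
hop 4: (4,3) @ cyc 28  [E]
hop 5: (4,2) @ cyc 33  [S]
hop 6: (4,1) @ cyc 38  [S]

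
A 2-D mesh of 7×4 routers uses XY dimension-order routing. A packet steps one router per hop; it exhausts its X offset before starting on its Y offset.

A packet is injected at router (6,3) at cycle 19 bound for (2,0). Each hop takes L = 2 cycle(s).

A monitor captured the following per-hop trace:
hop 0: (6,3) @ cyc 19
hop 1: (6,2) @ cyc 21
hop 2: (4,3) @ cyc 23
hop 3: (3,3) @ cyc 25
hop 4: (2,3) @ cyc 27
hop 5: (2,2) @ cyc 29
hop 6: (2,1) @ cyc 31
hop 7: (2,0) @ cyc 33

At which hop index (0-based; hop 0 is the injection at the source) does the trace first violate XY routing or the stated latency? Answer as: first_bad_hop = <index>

first_bad_hop = 1

  1: Δx=+0 Δy=-1 Δt=2 [BAD: Y-move but x=6≠2]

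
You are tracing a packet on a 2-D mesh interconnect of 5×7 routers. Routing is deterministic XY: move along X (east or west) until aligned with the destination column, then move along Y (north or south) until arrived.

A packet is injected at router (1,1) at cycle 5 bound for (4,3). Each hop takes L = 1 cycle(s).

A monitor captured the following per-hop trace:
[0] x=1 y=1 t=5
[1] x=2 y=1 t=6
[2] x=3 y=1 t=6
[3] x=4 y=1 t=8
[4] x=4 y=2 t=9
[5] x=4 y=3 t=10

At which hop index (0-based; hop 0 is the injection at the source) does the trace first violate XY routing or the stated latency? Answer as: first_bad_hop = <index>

first_bad_hop = 2

  1: Δx=+1 Δy=+0 Δt=1 [ok]
  2: Δx=+1 Δy=+0 Δt=0 [BAD: Δcyc=0≠L]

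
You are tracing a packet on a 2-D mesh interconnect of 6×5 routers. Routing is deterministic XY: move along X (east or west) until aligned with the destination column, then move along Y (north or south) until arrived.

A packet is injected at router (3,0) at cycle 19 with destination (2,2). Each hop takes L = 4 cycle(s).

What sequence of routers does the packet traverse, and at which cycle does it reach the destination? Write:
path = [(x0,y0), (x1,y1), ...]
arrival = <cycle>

t=19: at (3,0)
t=23: at (2,0) after W
t=27: at (2,1) after N
t=31: at (2,2) after N

path = [(3,0), (2,0), (2,1), (2,2)]
arrival = 31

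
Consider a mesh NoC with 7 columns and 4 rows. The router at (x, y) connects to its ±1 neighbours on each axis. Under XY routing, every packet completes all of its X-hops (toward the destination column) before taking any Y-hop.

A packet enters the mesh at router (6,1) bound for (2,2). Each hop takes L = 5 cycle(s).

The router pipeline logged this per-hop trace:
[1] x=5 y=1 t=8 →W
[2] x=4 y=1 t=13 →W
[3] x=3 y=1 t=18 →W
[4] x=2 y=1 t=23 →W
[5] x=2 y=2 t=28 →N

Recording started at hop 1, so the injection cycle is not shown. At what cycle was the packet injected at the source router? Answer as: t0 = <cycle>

The first recorded entry is hop 1 at cycle 8.
Therefore t0 = 8 − L = 3.

t0 = 3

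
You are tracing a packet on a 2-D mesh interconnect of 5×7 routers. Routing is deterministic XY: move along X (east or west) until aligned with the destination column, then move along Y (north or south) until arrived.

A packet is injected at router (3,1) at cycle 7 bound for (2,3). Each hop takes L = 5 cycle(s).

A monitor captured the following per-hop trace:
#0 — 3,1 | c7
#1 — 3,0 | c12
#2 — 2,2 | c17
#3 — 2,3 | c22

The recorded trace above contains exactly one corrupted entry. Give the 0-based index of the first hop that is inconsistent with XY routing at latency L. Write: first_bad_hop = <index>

first_bad_hop = 1

check 1→ d=(0,-1) cyc+5: BAD: Y-move but x=3≠2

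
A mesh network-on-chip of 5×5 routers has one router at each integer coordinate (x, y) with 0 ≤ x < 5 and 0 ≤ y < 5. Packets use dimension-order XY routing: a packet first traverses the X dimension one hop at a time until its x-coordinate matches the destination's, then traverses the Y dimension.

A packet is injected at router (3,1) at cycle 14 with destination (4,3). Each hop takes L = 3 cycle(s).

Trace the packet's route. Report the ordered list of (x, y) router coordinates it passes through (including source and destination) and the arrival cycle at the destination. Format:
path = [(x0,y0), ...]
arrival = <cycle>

path = [(3,1), (4,1), (4,2), (4,3)]
arrival = 23

hop 0: (3,1) @ cyc 14
hop 1: (4,1) @ cyc 17  [E]
hop 2: (4,2) @ cyc 20  [N]
hop 3: (4,3) @ cyc 23  [N]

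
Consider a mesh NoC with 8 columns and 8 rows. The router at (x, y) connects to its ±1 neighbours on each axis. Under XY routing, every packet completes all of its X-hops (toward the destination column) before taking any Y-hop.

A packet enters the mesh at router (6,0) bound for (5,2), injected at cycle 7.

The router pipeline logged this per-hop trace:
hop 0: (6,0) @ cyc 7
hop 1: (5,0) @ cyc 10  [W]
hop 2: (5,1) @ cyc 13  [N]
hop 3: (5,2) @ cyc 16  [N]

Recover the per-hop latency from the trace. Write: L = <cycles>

cyc[1] − cyc[0] = 10 − 7 = 3.
That increment is L by definition: L = 3.

L = 3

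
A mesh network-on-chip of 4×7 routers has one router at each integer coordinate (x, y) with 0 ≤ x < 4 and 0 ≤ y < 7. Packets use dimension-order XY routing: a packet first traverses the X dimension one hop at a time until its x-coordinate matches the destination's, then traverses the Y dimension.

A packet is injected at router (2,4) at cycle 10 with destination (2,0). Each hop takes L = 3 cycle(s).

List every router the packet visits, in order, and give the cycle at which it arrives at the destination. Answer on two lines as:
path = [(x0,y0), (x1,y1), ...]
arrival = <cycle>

path = [(2,4), (2,3), (2,2), (2,1), (2,0)]
arrival = 22

hop 0: (2,4) @ cyc 10
hop 1: (2,3) @ cyc 13  [S]
hop 2: (2,2) @ cyc 16  [S]
hop 3: (2,1) @ cyc 19  [S]
hop 4: (2,0) @ cyc 22  [S]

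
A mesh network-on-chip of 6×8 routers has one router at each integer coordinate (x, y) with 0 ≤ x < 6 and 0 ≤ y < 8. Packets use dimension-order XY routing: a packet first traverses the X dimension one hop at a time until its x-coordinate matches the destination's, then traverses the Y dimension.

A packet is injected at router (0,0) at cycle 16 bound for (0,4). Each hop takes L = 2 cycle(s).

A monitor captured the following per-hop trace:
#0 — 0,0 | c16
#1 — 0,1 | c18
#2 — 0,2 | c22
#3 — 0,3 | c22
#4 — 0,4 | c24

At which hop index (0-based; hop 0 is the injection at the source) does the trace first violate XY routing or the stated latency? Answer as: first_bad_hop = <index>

first_bad_hop = 2

check 1→ d=(0,1) cyc+2: ok
check 2→ d=(0,1) cyc+4: BAD: Δcyc=4≠L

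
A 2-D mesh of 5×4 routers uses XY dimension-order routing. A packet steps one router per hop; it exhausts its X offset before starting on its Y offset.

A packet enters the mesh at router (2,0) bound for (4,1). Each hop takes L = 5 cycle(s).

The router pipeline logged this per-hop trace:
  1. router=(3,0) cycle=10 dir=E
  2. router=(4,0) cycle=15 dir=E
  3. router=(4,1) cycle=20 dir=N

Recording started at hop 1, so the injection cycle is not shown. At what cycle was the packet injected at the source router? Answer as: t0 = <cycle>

t0 = 5

At hop 1 the cycle is 10; in general cyc_k = t0 + kL.
t0 = cyc[1] − L = 10 − 5 = 5.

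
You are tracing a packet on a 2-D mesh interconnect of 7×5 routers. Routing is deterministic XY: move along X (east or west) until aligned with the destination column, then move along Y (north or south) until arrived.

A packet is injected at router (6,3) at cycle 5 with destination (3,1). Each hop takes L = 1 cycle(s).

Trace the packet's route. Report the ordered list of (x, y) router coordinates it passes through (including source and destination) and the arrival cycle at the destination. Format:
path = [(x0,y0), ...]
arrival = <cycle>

#0 — 6,3 | c5
#1 — 5,3 | c6 | W
#2 — 4,3 | c7 | W
#3 — 3,3 | c8 | W
#4 — 3,2 | c9 | S
#5 — 3,1 | c10 | S

path = [(6,3), (5,3), (4,3), (3,3), (3,2), (3,1)]
arrival = 10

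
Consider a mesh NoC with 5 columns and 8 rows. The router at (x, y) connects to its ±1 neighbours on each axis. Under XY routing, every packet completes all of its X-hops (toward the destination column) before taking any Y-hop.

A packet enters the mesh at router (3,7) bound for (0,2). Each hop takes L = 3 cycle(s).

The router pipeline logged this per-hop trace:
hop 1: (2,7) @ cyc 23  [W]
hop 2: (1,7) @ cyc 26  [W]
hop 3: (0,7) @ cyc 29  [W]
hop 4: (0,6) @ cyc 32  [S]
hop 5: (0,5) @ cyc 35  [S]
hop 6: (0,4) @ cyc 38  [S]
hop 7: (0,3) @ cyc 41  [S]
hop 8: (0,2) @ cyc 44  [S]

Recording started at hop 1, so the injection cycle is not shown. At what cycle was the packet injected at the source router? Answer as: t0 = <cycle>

t0 = 20

cyc[1] = 23 and cyc[k] = t0 + k·L for every k.
So t0 = 23 − 1·3 = 20.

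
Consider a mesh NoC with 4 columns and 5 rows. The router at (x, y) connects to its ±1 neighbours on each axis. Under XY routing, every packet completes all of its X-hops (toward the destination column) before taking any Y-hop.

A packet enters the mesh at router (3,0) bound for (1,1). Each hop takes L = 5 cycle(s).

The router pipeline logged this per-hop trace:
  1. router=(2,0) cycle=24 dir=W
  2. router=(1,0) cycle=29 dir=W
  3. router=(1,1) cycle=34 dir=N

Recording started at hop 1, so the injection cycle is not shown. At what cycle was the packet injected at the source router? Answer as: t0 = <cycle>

The first recorded entry is hop 1 at cycle 24.
Subtract one hop: t0 = 24 − 5 = 19.

t0 = 19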